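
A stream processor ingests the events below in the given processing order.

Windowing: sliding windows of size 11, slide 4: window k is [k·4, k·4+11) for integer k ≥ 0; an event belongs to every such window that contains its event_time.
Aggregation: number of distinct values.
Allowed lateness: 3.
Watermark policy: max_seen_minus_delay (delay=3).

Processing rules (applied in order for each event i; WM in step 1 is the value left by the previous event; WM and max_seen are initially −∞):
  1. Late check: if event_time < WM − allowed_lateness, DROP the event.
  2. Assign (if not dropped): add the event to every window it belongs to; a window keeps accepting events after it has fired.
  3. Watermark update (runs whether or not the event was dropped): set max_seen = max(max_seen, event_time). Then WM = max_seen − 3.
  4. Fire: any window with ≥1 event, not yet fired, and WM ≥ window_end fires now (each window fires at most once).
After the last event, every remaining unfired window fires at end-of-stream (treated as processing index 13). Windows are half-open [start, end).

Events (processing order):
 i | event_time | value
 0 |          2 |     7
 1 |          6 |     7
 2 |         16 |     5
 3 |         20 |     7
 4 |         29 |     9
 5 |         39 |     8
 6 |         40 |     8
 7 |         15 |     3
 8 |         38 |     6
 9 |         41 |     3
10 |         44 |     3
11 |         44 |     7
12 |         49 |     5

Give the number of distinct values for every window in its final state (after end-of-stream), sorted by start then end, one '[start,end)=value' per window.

[0,11)=1 [4,15)=1 [8,19)=1 [12,23)=2 [16,27)=2 [20,31)=2 [24,35)=1 [28,39)=2 [32,43)=3 [36,47)=4 [40,51)=4 [44,55)=3 [48,59)=1

i=0 t=2 v=7: → [0,11); WM=-1
i=1 t=6 v=7: → [4,15),[0,11); WM=3
i=2 t=16 v=5: → [16,27),[12,23),[8,19); WM=13; [0,11) fires=1
i=3 t=20 v=7: → [20,31),[16,27),[12,23); WM=17; [4,15) fires=1
i=4 t=29 v=9: → [28,39),[24,35),[20,31); WM=26; [8,19) fires=1 [12,23) fires=2
i=5 t=39 v=8: → [36,47),[32,43); WM=36; [16,27) fires=2 [20,31) fires=2 [24,35) fires=1
i=6 t=40 v=8: → [40,51),[36,47),[32,43); WM=37
i=7 t=15 v=3: DROP (t<37-3); WM=37
i=8 t=38 v=6: → [36,47),[32,43),[28,39); WM=37
i=9 t=41 v=3: → [40,51),[36,47),[32,43); WM=38
i=10 t=44 v=3: → [44,55),[40,51),[36,47); WM=41; [28,39) fires=2
i=11 t=44 v=7: → [44,55),[40,51),[36,47); WM=41
i=12 t=49 v=5: → [48,59),[44,55),[40,51); WM=46; [32,43) fires=3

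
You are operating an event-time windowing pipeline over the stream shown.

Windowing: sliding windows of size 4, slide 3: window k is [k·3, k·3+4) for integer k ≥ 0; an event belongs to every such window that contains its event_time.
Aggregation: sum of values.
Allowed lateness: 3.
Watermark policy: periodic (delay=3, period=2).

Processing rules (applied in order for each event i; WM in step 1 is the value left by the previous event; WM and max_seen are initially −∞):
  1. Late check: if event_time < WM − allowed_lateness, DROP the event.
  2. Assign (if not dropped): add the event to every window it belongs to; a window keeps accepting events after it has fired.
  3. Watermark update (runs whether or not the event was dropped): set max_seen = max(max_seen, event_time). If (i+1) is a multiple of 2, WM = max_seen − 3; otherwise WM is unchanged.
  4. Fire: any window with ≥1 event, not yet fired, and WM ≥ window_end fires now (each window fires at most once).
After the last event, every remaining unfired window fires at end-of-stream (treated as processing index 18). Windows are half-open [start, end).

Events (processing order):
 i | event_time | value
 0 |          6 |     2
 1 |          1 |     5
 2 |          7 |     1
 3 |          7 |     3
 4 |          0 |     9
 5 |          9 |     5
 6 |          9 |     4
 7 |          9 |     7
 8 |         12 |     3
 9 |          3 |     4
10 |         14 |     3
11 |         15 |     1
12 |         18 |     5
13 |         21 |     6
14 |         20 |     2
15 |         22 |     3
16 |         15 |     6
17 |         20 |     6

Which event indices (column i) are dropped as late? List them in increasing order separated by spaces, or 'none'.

i=0 t=6 v=2: → [6,10),[3,7); WM=−∞
i=1 t=1 v=5: → [0,4); WM=3
i=2 t=7 v=1: → [6,10); WM=3
i=3 t=7 v=3: → [6,10); WM=4; [0,4) fires=5
i=4 t=0 v=9: DROP (t<4-3); WM=4
i=5 t=9 v=5: → [9,13),[6,10); WM=6
i=6 t=9 v=4: → [9,13),[6,10); WM=6
i=7 t=9 v=7: → [9,13),[6,10); WM=6
i=8 t=12 v=3: → [12,16),[9,13); WM=6
i=9 t=3 v=4: → [3,7),[0,4); WM=9; [3,7) fires=6
i=10 t=14 v=3: → [12,16); WM=9
i=11 t=15 v=1: → [15,19),[12,16); WM=12; [6,10) fires=22
i=12 t=18 v=5: → [18,22),[15,19); WM=12
i=13 t=21 v=6: → [21,25),[18,22); WM=18; [9,13) fires=19 [12,16) fires=7
i=14 t=20 v=2: → [18,22); WM=18
i=15 t=22 v=3: → [21,25); WM=19; [15,19) fires=6
i=16 t=15 v=6: DROP (t<19-3); WM=19
i=17 t=20 v=6: → [18,22); WM=19

4 16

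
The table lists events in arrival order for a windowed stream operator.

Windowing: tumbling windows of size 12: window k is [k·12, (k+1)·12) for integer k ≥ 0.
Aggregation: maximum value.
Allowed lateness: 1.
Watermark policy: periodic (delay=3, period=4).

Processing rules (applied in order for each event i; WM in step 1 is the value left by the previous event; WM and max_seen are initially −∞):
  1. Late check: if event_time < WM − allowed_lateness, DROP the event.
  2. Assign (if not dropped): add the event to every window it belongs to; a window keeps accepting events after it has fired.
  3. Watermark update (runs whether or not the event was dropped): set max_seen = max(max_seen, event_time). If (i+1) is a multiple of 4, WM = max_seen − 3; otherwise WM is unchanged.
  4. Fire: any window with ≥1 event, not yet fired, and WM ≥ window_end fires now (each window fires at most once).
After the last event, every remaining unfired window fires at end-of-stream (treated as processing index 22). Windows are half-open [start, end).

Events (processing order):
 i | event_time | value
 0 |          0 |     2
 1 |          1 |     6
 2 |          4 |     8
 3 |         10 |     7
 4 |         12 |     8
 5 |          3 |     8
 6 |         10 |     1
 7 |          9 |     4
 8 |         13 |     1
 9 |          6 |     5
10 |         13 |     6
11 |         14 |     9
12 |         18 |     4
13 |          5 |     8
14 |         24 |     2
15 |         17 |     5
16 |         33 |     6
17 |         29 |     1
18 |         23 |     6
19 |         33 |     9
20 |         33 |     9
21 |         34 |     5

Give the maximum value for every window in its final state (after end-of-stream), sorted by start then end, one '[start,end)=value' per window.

[0,12)=8 [12,24)=9 [24,36)=9

i=0 t=0 v=2: → [0,12); WM=−∞
i=1 t=1 v=6: → [0,12); WM=−∞
i=2 t=4 v=8: → [0,12); WM=−∞
i=3 t=10 v=7: → [0,12); WM=7
i=4 t=12 v=8: → [12,24); WM=7
i=5 t=3 v=8: DROP (t<7-1); WM=7
i=6 t=10 v=1: → [0,12); WM=7
i=7 t=9 v=4: → [0,12); WM=9
i=8 t=13 v=1: → [12,24); WM=9
i=9 t=6 v=5: DROP (t<9-1); WM=9
i=10 t=13 v=6: → [12,24); WM=9
i=11 t=14 v=9: → [12,24); WM=11
i=12 t=18 v=4: → [12,24); WM=11
i=13 t=5 v=8: DROP (t<11-1); WM=11
i=14 t=24 v=2: → [24,36); WM=11
i=15 t=17 v=5: → [12,24); WM=21; [0,12) fires=8
i=16 t=33 v=6: → [24,36); WM=21
i=17 t=29 v=1: → [24,36); WM=21
i=18 t=23 v=6: → [12,24); WM=21
i=19 t=33 v=9: → [24,36); WM=30; [12,24) fires=9
i=20 t=33 v=9: → [24,36); WM=30
i=21 t=34 v=5: → [24,36); WM=30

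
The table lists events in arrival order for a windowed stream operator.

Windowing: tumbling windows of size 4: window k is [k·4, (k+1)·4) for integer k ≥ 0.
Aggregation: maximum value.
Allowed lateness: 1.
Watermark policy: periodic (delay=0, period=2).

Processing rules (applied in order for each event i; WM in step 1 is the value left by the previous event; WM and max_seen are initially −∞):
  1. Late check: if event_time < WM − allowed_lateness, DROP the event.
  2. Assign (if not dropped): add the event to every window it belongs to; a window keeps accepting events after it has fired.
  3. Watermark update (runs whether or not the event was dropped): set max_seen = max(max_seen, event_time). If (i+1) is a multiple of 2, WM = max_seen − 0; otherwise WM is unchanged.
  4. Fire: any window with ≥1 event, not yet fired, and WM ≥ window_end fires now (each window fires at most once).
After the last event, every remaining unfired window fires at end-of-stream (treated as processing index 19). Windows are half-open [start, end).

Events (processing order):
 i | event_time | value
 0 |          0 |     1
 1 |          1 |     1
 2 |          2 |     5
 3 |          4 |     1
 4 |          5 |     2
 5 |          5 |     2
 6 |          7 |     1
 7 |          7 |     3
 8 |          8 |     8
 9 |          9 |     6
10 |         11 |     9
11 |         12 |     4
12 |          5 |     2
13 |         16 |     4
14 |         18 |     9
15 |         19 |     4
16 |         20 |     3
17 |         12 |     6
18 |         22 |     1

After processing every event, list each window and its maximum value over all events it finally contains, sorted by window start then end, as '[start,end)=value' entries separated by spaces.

[0,4)=5 [4,8)=3 [8,12)=9 [12,16)=4 [16,20)=9 [20,24)=3

i=0 t=0 v=1: → [0,4); WM=−∞
i=1 t=1 v=1: → [0,4); WM=1
i=2 t=2 v=5: → [0,4); WM=1
i=3 t=4 v=1: → [4,8); WM=4; [0,4) fires=5
i=4 t=5 v=2: → [4,8); WM=4
i=5 t=5 v=2: → [4,8); WM=5
i=6 t=7 v=1: → [4,8); WM=5
i=7 t=7 v=3: → [4,8); WM=7
i=8 t=8 v=8: → [8,12); WM=7
i=9 t=9 v=6: → [8,12); WM=9; [4,8) fires=3
i=10 t=11 v=9: → [8,12); WM=9
i=11 t=12 v=4: → [12,16); WM=12; [8,12) fires=9
i=12 t=5 v=2: DROP (t<12-1); WM=12
i=13 t=16 v=4: → [16,20); WM=16; [12,16) fires=4
i=14 t=18 v=9: → [16,20); WM=16
i=15 t=19 v=4: → [16,20); WM=19
i=16 t=20 v=3: → [20,24); WM=19
i=17 t=12 v=6: DROP (t<19-1); WM=20; [16,20) fires=9
i=18 t=22 v=1: → [20,24); WM=20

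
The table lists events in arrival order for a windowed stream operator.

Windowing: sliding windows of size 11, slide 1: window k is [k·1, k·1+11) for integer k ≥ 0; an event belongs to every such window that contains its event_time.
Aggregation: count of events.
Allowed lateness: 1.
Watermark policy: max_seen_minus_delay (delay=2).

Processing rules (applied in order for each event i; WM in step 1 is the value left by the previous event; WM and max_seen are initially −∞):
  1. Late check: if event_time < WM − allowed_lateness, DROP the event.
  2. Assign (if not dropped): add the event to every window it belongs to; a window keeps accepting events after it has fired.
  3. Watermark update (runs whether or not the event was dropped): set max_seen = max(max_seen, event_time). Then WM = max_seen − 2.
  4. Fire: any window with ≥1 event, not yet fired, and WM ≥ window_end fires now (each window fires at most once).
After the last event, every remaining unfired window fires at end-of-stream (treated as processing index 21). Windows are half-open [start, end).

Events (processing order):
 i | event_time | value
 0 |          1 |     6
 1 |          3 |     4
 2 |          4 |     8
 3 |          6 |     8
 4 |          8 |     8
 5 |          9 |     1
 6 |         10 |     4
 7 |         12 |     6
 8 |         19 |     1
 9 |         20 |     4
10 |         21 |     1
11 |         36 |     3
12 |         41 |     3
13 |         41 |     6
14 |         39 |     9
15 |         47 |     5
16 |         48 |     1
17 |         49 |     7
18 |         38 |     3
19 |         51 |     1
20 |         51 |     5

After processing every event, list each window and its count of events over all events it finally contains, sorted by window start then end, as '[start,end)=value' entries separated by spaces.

i=0 t=1 v=6: → [1,12),[0,11); WM=-1
i=1 t=3 v=4: → [3,14),[2,13),[1,12),[0,11); WM=1
i=2 t=4 v=8: → [4,15),[3,14),[2,13),[1,12),[0,11); WM=2
i=3 t=6 v=8: → [6,17),[5,16),[4,15),[3,14),[2,13),[1,12),[0,11); WM=4
i=4 t=8 v=8: → [8,19),[7,18),[6,17),[5,16),[4,15),[3,14),[2,13),[1,12),[0,11); WM=6
i=5 t=9 v=1: → [9,20),[8,19),[7,18),[6,17),[5,16),[4,15),[3,14),[2,13),[1,12),[0,11); WM=7
i=6 t=10 v=4: → [10,21),[9,20),[8,19),[7,18),[6,17),[5,16),[4,15),[3,14),[2,13),[1,12),[0,11); WM=8
i=7 t=12 v=6: → [12,23),[11,22),[10,21),[9,20),[8,19),[7,18),[6,17),[5,16),[4,15),[3,14),[2,13); WM=10
i=8 t=19 v=1: → [19,30),[18,29),[17,28),[16,27),[15,26),[14,25),[13,24),[12,23),[11,22),[10,21),[9,20); WM=17; [0,11) fires=7 [1,12) fires=7 [2,13) fires=7 [3,14) fires=7 [4,15) fires=6 [5,16) fires=5 [6,17) fires=5
i=9 t=20 v=4: → [20,31),[19,30),[18,29),[17,28),[16,27),[15,26),[14,25),[13,24),[12,23),[11,22),[10,21); WM=18; [7,18) fires=4
i=10 t=21 v=1: → [21,32),[20,31),[19,30),[18,29),[17,28),[16,27),[15,26),[14,25),[13,24),[12,23),[11,22); WM=19; [8,19) fires=4
i=11 t=36 v=3: → [36,47),[35,46),[34,45),[33,44),[32,43),[31,42),[30,41),[29,40),[28,39),[27,38),[26,37); WM=34; [9,20) fires=4 [10,21) fires=4 [11,22) fires=4 [12,23) fires=4 [13,24) fires=3 [14,25) fires=3 [15,26) fires=3 [16,27) fires=3 [17,28) fires=3 [18,29) fires=3 [19,30) fires=3 [20,31) fires=2 [21,32) fires=1
i=12 t=41 v=3: → [41,52),[40,51),[39,50),[38,49),[37,48),[36,47),[35,46),[34,45),[33,44),[32,43),[31,42); WM=39; [26,37) fires=1 [27,38) fires=1 [28,39) fires=1
i=13 t=41 v=6: → [41,52),[40,51),[39,50),[38,49),[37,48),[36,47),[35,46),[34,45),[33,44),[32,43),[31,42); WM=39
i=14 t=39 v=9: → [39,50),[38,49),[37,48),[36,47),[35,46),[34,45),[33,44),[32,43),[31,42),[30,41),[29,40); WM=39
i=15 t=47 v=5: → [47,58),[46,57),[45,56),[44,55),[43,54),[42,53),[41,52),[40,51),[39,50),[38,49),[37,48); WM=45; [29,40) fires=2 [30,41) fires=2 [31,42) fires=4 [32,43) fires=4 [33,44) fires=4 [34,45) fires=4
i=16 t=48 v=1: → [48,59),[47,58),[46,57),[45,56),[44,55),[43,54),[42,53),[41,52),[40,51),[39,50),[38,49); WM=46; [35,46) fires=4
i=17 t=49 v=7: → [49,60),[48,59),[47,58),[46,57),[45,56),[44,55),[43,54),[42,53),[41,52),[40,51),[39,50); WM=47; [36,47) fires=4
i=18 t=38 v=3: DROP (t<47-1); WM=47
i=19 t=51 v=1: → [51,62),[50,61),[49,60),[48,59),[47,58),[46,57),[45,56),[44,55),[43,54),[42,53),[41,52); WM=49; [37,48) fires=4 [38,49) fires=5
i=20 t=51 v=5: → [51,62),[50,61),[49,60),[48,59),[47,58),[46,57),[45,56),[44,55),[43,54),[42,53),[41,52); WM=49

[0,11)=7 [1,12)=7 [2,13)=7 [3,14)=7 [4,15)=6 [5,16)=5 [6,17)=5 [7,18)=4 [8,19)=4 [9,20)=4 [10,21)=4 [11,22)=4 [12,23)=4 [13,24)=3 [14,25)=3 [15,26)=3 [16,27)=3 [17,28)=3 [18,29)=3 [19,30)=3 [20,31)=2 [21,32)=1 [26,37)=1 [27,38)=1 [28,39)=1 [29,40)=2 [30,41)=2 [31,42)=4 [32,43)=4 [33,44)=4 [34,45)=4 [35,46)=4 [36,47)=4 [37,48)=4 [38,49)=5 [39,50)=6 [40,51)=5 [41,52)=7 [42,53)=5 [43,54)=5 [44,55)=5 [45,56)=5 [46,57)=5 [47,58)=5 [48,59)=4 [49,60)=3 [50,61)=2 [51,62)=2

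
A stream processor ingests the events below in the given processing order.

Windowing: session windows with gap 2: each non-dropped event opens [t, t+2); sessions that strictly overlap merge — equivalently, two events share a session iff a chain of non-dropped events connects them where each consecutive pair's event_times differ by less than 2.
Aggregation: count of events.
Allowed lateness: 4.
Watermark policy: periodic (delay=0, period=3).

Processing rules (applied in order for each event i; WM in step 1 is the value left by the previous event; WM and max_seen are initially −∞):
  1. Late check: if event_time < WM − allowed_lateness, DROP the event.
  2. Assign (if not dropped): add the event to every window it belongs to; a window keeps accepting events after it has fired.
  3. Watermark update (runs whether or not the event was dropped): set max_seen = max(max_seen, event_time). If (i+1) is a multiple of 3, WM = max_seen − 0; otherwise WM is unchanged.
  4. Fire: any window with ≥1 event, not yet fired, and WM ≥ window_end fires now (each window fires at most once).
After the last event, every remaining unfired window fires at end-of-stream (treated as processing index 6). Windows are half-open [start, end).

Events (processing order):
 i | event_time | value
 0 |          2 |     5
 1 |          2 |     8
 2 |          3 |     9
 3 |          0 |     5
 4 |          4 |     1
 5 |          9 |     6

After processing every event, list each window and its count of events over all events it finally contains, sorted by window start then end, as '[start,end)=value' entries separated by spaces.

i=0 t=2 v=5: → [2,4); WM=−∞
i=1 t=2 v=8: → [2,4); WM=−∞
i=2 t=3 v=9: → [2,5); WM=3
i=3 t=0 v=5: → [0,2); WM=3
i=4 t=4 v=1: → [2,6); WM=3
i=5 t=9 v=6: → [9,11); WM=9

[0,2)=1 [2,6)=4 [9,11)=1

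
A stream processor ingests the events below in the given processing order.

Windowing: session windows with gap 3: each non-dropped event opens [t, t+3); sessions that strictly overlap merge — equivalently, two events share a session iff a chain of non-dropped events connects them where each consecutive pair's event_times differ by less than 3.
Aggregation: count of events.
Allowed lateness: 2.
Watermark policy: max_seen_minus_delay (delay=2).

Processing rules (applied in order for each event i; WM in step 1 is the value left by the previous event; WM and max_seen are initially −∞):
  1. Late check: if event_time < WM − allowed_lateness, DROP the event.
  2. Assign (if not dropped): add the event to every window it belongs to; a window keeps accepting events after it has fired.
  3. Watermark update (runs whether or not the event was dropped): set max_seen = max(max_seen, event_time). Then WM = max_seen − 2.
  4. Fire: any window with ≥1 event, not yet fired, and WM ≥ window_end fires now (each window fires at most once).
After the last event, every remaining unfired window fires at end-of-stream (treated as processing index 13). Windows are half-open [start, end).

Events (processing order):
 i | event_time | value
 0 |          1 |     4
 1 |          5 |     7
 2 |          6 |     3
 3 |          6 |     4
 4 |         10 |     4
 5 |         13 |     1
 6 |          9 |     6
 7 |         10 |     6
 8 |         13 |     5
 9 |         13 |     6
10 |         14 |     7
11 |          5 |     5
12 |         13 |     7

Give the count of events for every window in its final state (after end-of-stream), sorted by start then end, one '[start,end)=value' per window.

i=0 t=1 v=4: → [1,4); WM=-1
i=1 t=5 v=7: → [5,8); WM=3
i=2 t=6 v=3: → [5,9); WM=4
i=3 t=6 v=4: → [5,9); WM=4
i=4 t=10 v=4: → [10,13); WM=8
i=5 t=13 v=1: → [13,16); WM=11
i=6 t=9 v=6: → [9,13); WM=11
i=7 t=10 v=6: → [9,13); WM=11
i=8 t=13 v=5: → [13,16); WM=11
i=9 t=13 v=6: → [13,16); WM=11
i=10 t=14 v=7: → [13,17); WM=12
i=11 t=5 v=5: DROP (t<12-2); WM=12
i=12 t=13 v=7: → [13,17); WM=12

[1,4)=1 [5,9)=3 [9,13)=3 [13,17)=5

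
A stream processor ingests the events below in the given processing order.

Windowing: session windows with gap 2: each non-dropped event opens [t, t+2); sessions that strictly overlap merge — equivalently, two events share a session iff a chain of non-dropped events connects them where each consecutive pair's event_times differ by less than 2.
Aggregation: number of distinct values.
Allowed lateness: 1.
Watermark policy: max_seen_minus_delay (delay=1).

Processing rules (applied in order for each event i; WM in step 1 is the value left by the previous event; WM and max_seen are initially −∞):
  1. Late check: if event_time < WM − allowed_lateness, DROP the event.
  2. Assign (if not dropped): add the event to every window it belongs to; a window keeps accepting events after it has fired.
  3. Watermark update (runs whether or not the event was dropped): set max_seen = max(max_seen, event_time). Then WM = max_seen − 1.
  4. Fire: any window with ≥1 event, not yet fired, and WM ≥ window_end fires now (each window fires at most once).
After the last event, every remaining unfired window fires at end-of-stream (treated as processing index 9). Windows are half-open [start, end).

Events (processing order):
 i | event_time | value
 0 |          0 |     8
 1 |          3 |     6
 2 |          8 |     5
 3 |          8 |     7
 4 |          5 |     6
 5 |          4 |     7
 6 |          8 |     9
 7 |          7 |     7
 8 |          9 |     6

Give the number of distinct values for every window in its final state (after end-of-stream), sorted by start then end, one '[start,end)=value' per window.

i=0 t=0 v=8: → [0,2); WM=-1
i=1 t=3 v=6: → [3,5); WM=2
i=2 t=8 v=5: → [8,10); WM=7
i=3 t=8 v=7: → [8,10); WM=7
i=4 t=5 v=6: DROP (t<7-1); WM=7
i=5 t=4 v=7: DROP (t<7-1); WM=7
i=6 t=8 v=9: → [8,10); WM=7
i=7 t=7 v=7: → [7,10); WM=7
i=8 t=9 v=6: → [7,11); WM=8

[0,2)=1 [3,5)=1 [7,11)=4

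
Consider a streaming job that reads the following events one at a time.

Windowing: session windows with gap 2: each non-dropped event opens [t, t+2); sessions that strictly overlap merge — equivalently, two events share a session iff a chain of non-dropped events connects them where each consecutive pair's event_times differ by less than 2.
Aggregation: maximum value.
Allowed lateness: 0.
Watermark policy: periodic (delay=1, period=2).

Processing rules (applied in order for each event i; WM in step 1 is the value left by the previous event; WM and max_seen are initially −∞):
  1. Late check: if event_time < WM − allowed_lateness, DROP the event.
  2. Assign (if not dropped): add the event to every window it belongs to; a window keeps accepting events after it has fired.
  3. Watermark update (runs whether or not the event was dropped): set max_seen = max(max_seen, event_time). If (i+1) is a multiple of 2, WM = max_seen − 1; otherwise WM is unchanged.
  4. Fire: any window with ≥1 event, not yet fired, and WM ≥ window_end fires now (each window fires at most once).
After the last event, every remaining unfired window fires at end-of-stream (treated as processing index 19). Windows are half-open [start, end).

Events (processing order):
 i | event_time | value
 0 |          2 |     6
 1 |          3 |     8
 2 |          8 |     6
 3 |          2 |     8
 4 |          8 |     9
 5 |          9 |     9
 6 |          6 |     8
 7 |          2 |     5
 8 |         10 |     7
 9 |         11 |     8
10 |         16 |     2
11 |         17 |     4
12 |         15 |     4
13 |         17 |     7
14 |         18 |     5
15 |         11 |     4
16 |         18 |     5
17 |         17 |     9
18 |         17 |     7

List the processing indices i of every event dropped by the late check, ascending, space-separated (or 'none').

6 7 12 15

i=0 t=2 v=6: → [2,4); WM=−∞
i=1 t=3 v=8: → [2,5); WM=2
i=2 t=8 v=6: → [8,10); WM=2
i=3 t=2 v=8: → [2,5); WM=7
i=4 t=8 v=9: → [8,10); WM=7
i=5 t=9 v=9: → [8,11); WM=8
i=6 t=6 v=8: DROP (t<8-0); WM=8
i=7 t=2 v=5: DROP (t<8-0); WM=8
i=8 t=10 v=7: → [8,12); WM=8
i=9 t=11 v=8: → [8,13); WM=10
i=10 t=16 v=2: → [16,18); WM=10
i=11 t=17 v=4: → [16,19); WM=16
i=12 t=15 v=4: DROP (t<16-0); WM=16
i=13 t=17 v=7: → [16,19); WM=16
i=14 t=18 v=5: → [16,20); WM=16
i=15 t=11 v=4: DROP (t<16-0); WM=17
i=16 t=18 v=5: → [16,20); WM=17
i=17 t=17 v=9: → [16,20); WM=17
i=18 t=17 v=7: → [16,20); WM=17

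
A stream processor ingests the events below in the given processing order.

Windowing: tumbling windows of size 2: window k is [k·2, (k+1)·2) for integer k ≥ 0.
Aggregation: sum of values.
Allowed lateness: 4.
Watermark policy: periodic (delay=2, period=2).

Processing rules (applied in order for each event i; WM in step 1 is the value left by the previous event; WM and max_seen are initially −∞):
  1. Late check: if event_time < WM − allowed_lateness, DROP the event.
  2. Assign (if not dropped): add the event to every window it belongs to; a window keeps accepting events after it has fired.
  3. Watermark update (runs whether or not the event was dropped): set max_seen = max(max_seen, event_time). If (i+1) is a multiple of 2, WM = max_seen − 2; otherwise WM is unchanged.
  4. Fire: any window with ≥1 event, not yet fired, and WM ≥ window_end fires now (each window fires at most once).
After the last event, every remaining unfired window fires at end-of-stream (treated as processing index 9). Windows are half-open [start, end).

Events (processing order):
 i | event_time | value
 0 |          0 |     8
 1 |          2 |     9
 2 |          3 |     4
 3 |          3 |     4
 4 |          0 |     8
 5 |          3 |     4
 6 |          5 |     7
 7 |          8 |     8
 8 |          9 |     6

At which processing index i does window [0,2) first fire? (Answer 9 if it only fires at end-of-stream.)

7

i=0 t=0 v=8: → [0,2); WM=−∞
i=1 t=2 v=9: → [2,4); WM=0
i=2 t=3 v=4: → [2,4); WM=0
i=3 t=3 v=4: → [2,4); WM=1
i=4 t=0 v=8: → [0,2); WM=1
i=5 t=3 v=4: → [2,4); WM=1
i=6 t=5 v=7: → [4,6); WM=1
i=7 t=8 v=8: → [8,10); WM=6; [0,2) fires=16 [2,4) fires=21 [4,6) fires=7
i=8 t=9 v=6: → [8,10); WM=6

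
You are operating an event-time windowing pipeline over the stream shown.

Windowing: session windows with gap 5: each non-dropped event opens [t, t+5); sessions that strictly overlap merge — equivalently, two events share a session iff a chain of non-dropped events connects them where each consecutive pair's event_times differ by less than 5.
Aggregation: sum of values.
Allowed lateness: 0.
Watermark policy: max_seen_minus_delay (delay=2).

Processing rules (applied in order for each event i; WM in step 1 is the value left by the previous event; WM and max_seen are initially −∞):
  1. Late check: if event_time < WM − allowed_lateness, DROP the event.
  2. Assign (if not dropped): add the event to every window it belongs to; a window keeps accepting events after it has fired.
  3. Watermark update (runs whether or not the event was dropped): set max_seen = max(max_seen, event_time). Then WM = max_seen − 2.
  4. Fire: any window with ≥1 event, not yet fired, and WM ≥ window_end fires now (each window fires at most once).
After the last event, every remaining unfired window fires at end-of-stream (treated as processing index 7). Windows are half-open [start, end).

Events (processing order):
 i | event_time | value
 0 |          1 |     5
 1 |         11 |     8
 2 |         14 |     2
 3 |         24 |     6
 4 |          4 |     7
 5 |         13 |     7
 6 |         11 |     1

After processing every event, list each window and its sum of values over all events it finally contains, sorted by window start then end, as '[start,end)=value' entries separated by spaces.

i=0 t=1 v=5: → [1,6); WM=-1
i=1 t=11 v=8: → [11,16); WM=9
i=2 t=14 v=2: → [11,19); WM=12
i=3 t=24 v=6: → [24,29); WM=22
i=4 t=4 v=7: DROP (t<22-0); WM=22
i=5 t=13 v=7: DROP (t<22-0); WM=22
i=6 t=11 v=1: DROP (t<22-0); WM=22

[1,6)=5 [11,19)=10 [24,29)=6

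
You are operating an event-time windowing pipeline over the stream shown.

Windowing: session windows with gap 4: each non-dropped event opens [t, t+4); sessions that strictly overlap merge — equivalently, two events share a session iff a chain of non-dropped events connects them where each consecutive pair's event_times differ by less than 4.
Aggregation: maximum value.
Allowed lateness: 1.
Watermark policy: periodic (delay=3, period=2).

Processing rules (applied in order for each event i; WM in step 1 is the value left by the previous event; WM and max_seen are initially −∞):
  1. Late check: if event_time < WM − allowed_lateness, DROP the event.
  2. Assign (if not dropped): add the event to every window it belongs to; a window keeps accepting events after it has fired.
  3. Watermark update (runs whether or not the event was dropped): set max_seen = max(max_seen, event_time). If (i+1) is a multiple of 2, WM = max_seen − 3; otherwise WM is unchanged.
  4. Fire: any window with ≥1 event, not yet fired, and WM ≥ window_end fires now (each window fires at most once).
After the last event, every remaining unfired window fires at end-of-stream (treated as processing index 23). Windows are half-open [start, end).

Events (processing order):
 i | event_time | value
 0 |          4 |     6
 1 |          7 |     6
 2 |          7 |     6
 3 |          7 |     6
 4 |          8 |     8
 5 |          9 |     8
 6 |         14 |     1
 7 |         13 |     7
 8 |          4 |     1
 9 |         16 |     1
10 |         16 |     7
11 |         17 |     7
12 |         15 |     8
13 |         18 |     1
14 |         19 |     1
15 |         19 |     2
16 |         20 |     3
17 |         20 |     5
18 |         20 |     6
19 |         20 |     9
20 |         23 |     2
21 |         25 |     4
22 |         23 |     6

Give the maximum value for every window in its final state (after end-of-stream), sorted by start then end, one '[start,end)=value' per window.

i=0 t=4 v=6: → [4,8); WM=−∞
i=1 t=7 v=6: → [4,11); WM=4
i=2 t=7 v=6: → [4,11); WM=4
i=3 t=7 v=6: → [4,11); WM=4
i=4 t=8 v=8: → [4,12); WM=4
i=5 t=9 v=8: → [4,13); WM=6
i=6 t=14 v=1: → [14,18); WM=6
i=7 t=13 v=7: → [13,18); WM=11
i=8 t=4 v=1: DROP (t<11-1); WM=11
i=9 t=16 v=1: → [13,20); WM=13
i=10 t=16 v=7: → [13,20); WM=13
i=11 t=17 v=7: → [13,21); WM=14
i=12 t=15 v=8: → [13,21); WM=14
i=13 t=18 v=1: → [13,22); WM=15
i=14 t=19 v=1: → [13,23); WM=15
i=15 t=19 v=2: → [13,23); WM=16
i=16 t=20 v=3: → [13,24); WM=16
i=17 t=20 v=5: → [13,24); WM=17
i=18 t=20 v=6: → [13,24); WM=17
i=19 t=20 v=9: → [13,24); WM=17
i=20 t=23 v=2: → [13,27); WM=17
i=21 t=25 v=4: → [13,29); WM=22
i=22 t=23 v=6: → [13,29); WM=22

[4,13)=8 [13,29)=9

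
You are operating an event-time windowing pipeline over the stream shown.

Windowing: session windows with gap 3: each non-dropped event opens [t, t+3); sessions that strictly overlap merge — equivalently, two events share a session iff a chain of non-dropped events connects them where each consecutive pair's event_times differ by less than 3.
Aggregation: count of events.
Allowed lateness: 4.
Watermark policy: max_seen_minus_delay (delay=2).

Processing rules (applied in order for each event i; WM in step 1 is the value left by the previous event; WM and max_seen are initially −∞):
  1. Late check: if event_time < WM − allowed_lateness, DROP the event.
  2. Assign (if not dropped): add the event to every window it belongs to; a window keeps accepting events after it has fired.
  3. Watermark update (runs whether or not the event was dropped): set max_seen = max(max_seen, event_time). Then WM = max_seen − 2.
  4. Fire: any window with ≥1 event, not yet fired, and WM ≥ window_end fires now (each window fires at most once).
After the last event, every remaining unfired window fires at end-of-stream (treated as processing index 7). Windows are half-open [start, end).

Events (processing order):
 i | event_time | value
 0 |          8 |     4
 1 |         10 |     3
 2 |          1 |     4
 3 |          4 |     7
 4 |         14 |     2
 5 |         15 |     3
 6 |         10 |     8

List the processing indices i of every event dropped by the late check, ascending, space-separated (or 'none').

2

i=0 t=8 v=4: → [8,11); WM=6
i=1 t=10 v=3: → [8,13); WM=8
i=2 t=1 v=4: DROP (t<8-4); WM=8
i=3 t=4 v=7: → [4,7); WM=8
i=4 t=14 v=2: → [14,17); WM=12
i=5 t=15 v=3: → [14,18); WM=13
i=6 t=10 v=8: → [8,13); WM=13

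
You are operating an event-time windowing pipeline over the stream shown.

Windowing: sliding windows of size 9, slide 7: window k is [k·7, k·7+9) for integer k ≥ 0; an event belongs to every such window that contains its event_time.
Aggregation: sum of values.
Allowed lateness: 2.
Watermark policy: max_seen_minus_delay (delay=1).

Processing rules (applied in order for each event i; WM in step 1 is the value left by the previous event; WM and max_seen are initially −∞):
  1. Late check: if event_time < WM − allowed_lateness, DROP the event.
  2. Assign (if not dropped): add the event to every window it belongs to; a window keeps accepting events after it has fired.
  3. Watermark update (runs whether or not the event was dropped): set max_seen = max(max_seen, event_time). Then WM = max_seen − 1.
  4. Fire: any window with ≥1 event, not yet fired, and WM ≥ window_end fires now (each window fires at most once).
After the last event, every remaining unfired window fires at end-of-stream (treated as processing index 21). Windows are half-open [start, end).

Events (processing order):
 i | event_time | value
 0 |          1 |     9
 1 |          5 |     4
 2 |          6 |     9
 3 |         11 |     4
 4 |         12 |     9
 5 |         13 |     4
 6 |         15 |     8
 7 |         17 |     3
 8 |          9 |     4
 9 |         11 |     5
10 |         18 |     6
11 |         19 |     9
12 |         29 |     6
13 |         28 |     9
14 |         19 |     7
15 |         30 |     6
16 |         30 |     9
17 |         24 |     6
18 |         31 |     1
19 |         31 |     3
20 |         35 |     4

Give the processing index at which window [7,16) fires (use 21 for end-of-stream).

7

i=0 t=1 v=9: → [0,9); WM=0
i=1 t=5 v=4: → [0,9); WM=4
i=2 t=6 v=9: → [0,9); WM=5
i=3 t=11 v=4: → [7,16); WM=10; [0,9) fires=22
i=4 t=12 v=9: → [7,16); WM=11
i=5 t=13 v=4: → [7,16); WM=12
i=6 t=15 v=8: → [14,23),[7,16); WM=14
i=7 t=17 v=3: → [14,23); WM=16; [7,16) fires=25
i=8 t=9 v=4: DROP (t<16-2); WM=16
i=9 t=11 v=5: DROP (t<16-2); WM=16
i=10 t=18 v=6: → [14,23); WM=17
i=11 t=19 v=9: → [14,23); WM=18
i=12 t=29 v=6: → [28,37),[21,30); WM=28; [14,23) fires=26
i=13 t=28 v=9: → [28,37),[21,30); WM=28
i=14 t=19 v=7: DROP (t<28-2); WM=28
i=15 t=30 v=6: → [28,37); WM=29
i=16 t=30 v=9: → [28,37); WM=29
i=17 t=24 v=6: DROP (t<29-2); WM=29
i=18 t=31 v=1: → [28,37); WM=30; [21,30) fires=15
i=19 t=31 v=3: → [28,37); WM=30
i=20 t=35 v=4: → [35,44),[28,37); WM=34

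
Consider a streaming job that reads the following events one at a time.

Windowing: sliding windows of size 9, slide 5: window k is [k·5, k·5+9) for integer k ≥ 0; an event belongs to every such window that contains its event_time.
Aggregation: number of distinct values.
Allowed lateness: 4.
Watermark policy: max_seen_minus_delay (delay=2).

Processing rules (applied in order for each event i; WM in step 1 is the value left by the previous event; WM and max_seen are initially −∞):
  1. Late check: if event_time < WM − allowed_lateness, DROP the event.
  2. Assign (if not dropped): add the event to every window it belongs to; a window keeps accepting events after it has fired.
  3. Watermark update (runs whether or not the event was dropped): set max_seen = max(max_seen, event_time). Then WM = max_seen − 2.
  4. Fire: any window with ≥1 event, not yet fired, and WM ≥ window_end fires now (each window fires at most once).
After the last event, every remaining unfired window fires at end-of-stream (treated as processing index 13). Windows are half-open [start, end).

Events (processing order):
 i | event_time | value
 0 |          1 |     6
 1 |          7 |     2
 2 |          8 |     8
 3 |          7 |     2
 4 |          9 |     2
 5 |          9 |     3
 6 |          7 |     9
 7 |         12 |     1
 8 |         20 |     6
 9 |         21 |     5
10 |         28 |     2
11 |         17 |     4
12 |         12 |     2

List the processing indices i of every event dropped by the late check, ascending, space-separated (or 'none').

i=0 t=1 v=6: → [0,9); WM=-1
i=1 t=7 v=2: → [5,14),[0,9); WM=5
i=2 t=8 v=8: → [5,14),[0,9); WM=6
i=3 t=7 v=2: → [5,14),[0,9); WM=6
i=4 t=9 v=2: → [5,14); WM=7
i=5 t=9 v=3: → [5,14); WM=7
i=6 t=7 v=9: → [5,14),[0,9); WM=7
i=7 t=12 v=1: → [10,19),[5,14); WM=10; [0,9) fires=4
i=8 t=20 v=6: → [20,29),[15,24); WM=18; [5,14) fires=5
i=9 t=21 v=5: → [20,29),[15,24); WM=19; [10,19) fires=1
i=10 t=28 v=2: → [25,34),[20,29); WM=26; [15,24) fires=2
i=11 t=17 v=4: DROP (t<26-4); WM=26
i=12 t=12 v=2: DROP (t<26-4); WM=26

11 12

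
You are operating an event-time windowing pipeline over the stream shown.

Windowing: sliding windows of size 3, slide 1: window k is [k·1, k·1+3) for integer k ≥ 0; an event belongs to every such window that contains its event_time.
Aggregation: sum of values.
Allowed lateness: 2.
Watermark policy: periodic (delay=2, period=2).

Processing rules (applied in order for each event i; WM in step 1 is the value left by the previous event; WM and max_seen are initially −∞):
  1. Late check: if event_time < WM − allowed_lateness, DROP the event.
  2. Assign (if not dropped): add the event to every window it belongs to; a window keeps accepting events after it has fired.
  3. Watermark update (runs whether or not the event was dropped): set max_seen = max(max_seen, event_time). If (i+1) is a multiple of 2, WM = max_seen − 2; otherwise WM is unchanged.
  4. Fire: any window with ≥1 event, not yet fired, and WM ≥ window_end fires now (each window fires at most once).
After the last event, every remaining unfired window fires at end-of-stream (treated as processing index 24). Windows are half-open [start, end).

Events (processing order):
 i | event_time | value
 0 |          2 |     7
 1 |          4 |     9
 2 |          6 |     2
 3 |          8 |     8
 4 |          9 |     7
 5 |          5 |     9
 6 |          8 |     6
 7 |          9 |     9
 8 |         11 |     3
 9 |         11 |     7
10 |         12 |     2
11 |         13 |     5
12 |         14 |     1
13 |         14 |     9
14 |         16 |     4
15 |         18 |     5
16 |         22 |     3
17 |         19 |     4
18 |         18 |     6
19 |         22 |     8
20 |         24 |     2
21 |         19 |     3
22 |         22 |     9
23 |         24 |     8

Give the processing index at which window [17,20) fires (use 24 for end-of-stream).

i=0 t=2 v=7: → [2,5),[1,4),[0,3); WM=−∞
i=1 t=4 v=9: → [4,7),[3,6),[2,5); WM=2
i=2 t=6 v=2: → [6,9),[5,8),[4,7); WM=2
i=3 t=8 v=8: → [8,11),[7,10),[6,9); WM=6; [0,3) fires=7 [1,4) fires=7 [2,5) fires=16 [3,6) fires=9
i=4 t=9 v=7: → [9,12),[8,11),[7,10); WM=6
i=5 t=5 v=9: → [5,8),[4,7),[3,6); WM=7; [4,7) fires=20
i=6 t=8 v=6: → [8,11),[7,10),[6,9); WM=7
i=7 t=9 v=9: → [9,12),[8,11),[7,10); WM=7
i=8 t=11 v=3: → [11,14),[10,13),[9,12); WM=7
i=9 t=11 v=7: → [11,14),[10,13),[9,12); WM=9; [5,8) fires=11 [6,9) fires=16
i=10 t=12 v=2: → [12,15),[11,14),[10,13); WM=9
i=11 t=13 v=5: → [13,16),[12,15),[11,14); WM=11; [7,10) fires=30 [8,11) fires=30
i=12 t=14 v=1: → [14,17),[13,16),[12,15); WM=11
i=13 t=14 v=9: → [14,17),[13,16),[12,15); WM=12; [9,12) fires=26
i=14 t=16 v=4: → [16,19),[15,18),[14,17); WM=12
i=15 t=18 v=5: → [18,21),[17,20),[16,19); WM=16; [10,13) fires=12 [11,14) fires=17 [12,15) fires=17 [13,16) fires=15
i=16 t=22 v=3: → [22,25),[21,24),[20,23); WM=16
i=17 t=19 v=4: → [19,22),[18,21),[17,20); WM=20; [14,17) fires=14 [15,18) fires=4 [16,19) fires=9 [17,20) fires=9
i=18 t=18 v=6: → [18,21),[17,20),[16,19); WM=20
i=19 t=22 v=8: → [22,25),[21,24),[20,23); WM=20
i=20 t=24 v=2: → [24,27),[23,26),[22,25); WM=20
i=21 t=19 v=3: → [19,22),[18,21),[17,20); WM=22; [18,21) fires=18 [19,22) fires=7
i=22 t=22 v=9: → [22,25),[21,24),[20,23); WM=22
i=23 t=24 v=8: → [24,27),[23,26),[22,25); WM=22

17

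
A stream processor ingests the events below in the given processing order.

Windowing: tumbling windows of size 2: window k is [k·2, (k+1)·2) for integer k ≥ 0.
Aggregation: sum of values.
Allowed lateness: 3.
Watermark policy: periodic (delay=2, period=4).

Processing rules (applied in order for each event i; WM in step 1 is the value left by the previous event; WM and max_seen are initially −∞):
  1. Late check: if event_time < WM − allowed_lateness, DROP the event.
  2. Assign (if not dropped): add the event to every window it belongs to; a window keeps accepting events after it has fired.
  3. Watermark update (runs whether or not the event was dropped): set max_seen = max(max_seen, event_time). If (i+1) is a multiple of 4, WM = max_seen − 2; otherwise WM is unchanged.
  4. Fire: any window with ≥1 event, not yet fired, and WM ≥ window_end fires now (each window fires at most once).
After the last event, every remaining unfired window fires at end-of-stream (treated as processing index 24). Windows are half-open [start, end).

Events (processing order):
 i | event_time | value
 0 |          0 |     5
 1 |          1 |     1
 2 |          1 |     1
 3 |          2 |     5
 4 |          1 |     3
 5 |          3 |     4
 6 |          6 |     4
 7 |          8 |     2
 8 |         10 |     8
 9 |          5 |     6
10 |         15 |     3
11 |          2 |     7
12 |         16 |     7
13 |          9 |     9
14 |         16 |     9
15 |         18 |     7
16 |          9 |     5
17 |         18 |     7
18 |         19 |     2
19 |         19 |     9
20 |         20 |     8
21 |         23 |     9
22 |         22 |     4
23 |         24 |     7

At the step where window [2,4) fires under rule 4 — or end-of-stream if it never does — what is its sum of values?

i=0 t=0 v=5: → [0,2); WM=−∞
i=1 t=1 v=1: → [0,2); WM=−∞
i=2 t=1 v=1: → [0,2); WM=−∞
i=3 t=2 v=5: → [2,4); WM=0
i=4 t=1 v=3: → [0,2); WM=0
i=5 t=3 v=4: → [2,4); WM=0
i=6 t=6 v=4: → [6,8); WM=0
i=7 t=8 v=2: → [8,10); WM=6; [0,2) fires=10 [2,4) fires=9
i=8 t=10 v=8: → [10,12); WM=6
i=9 t=5 v=6: → [4,6); WM=6; [4,6) fires=6
i=10 t=15 v=3: → [14,16); WM=6
i=11 t=2 v=7: DROP (t<6-3); WM=13; [6,8) fires=4 [8,10) fires=2 [10,12) fires=8
i=12 t=16 v=7: → [16,18); WM=13
i=13 t=9 v=9: DROP (t<13-3); WM=13
i=14 t=16 v=9: → [16,18); WM=13
i=15 t=18 v=7: → [18,20); WM=16; [14,16) fires=3
i=16 t=9 v=5: DROP (t<16-3); WM=16
i=17 t=18 v=7: → [18,20); WM=16
i=18 t=19 v=2: → [18,20); WM=16
i=19 t=19 v=9: → [18,20); WM=17
i=20 t=20 v=8: → [20,22); WM=17
i=21 t=23 v=9: → [22,24); WM=17
i=22 t=22 v=4: → [22,24); WM=17
i=23 t=24 v=7: → [24,26); WM=22; [16,18) fires=16 [18,20) fires=25 [20,22) fires=8

9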